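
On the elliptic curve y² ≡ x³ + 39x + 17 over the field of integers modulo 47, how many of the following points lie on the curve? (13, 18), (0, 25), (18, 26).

2

(13, 18): 18² ≡ 42, rhs ≡ 42 → on.
(0, 25): 25² ≡ 14, rhs ≡ 17 → off.
(18, 26): 26² ≡ 18, rhs ≡ 18 → on.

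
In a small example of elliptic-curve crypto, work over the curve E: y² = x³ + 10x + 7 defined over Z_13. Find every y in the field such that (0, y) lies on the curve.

none

x³ + 10x + 7 = 7 ≡ 7 (mod 13).
7 is a non-residue mod 13; no y exists.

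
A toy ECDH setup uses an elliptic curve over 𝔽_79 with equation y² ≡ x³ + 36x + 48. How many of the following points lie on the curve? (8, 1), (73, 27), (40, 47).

1

(8, 1): 1² ≡ 1, rhs ≡ 58 → off.
(73, 27): 27² ≡ 18, rhs ≡ 11 → off.
(40, 47): 47² ≡ 76, rhs ≡ 76 → on.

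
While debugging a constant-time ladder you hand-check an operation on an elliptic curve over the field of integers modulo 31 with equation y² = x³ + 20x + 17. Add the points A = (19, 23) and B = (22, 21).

(18, 28)

(19, 23) + (22, 21). λ = (21 - 23)/(22 - 19) ≡ 29/3 mod 31. 3⁻¹ ≡ 21 (mod 31), so λ ≡ 20.
  x = λ² - 19 - 22 = 400 - 41 ≡ 18; y = λ·(19 - 18) - 23 ≡ 28. → (18, 28)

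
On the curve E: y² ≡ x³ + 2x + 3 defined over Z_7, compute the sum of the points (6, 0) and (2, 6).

(3, 6)

(6, 0) + (2, 6). λ = (6 - 0)/(2 - 6) ≡ 6/3 mod 7. 3⁻¹ ≡ 5 (mod 7) since 3·5 = 15 ≡ 1, so λ ≡ 2.
  x = λ² - 6 - 2 = 4 - 8 ≡ 3; y = λ·(6 - 3) - 0 ≡ 6. → (3, 6)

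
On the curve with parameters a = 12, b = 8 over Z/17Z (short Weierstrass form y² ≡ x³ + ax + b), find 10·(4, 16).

(14, 8)

Write P = (4, 16).
Double-and-add on 10 = (1010)₂. Start with P = (4, 16) for the leading 1-bit.
double: tangent at (4, 16): λ = (3·4² + 12)/(2·16) ≡ 9/15. 15⁻¹ ≡ 8 (mod 17), so λ ≡ 9·8 ≡ 4.
  x = λ² - 4 - 4 = 16 - 8 ≡ 8; y = λ·(4 - 8) - 16 ≡ 2. → (8, 2)
double: tangent at (8, 2): λ = (3·8² + 12)/(2·2) ≡ 0/4. 4⁻¹ ≡ 13 (mod 17) since 4·13 = 52 ≡ 1, so λ ≡ 0·13 ≡ 0.
  x = λ² - 8 - 8 = 0 - 16 ≡ 1; y = λ·(8 - 1) - 2 ≡ 15. → (1, 15)
add P: (1, 15) + (4, 16). λ = (16 - 15)/(4 - 1) ≡ 1/3 mod 17. 3⁻¹ ≡ 6 (mod 17) since 3·6 = 18 ≡ 1, so λ ≡ 6.
  x = λ² - 1 - 4 = 36 - 5 ≡ 14; y = λ·(1 - 14) - 15 ≡ 9. → (14, 9)
double: tangent at (14, 9): λ = (3·14² + 12)/(2·9) ≡ 5/1. 1⁻¹ ≡ 1 (mod 17) since 1·1 = 1 ≡ 1, so λ ≡ 5·1 ≡ 5.
  x = λ² - 14 - 14 = 25 - 28 ≡ 14; y = λ·(14 - 14) - 9 ≡ 8. → (14, 8)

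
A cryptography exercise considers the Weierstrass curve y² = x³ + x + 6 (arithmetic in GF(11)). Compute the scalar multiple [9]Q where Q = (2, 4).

(10, 2)

Repeated addition: build up to 9Q.
2Q: tangent at (2, 4): λ = (3·2² + 1)/(2·4) ≡ 2/8. 8⁻¹ ≡ 7 (mod 11), so λ ≡ 2·7 ≡ 3.
  x = λ² - 2 - 2 = 9 - 4 ≡ 5; y = λ·(2 - 5) - 4 ≡ 9. → (5, 9)
3Q: (5, 9) + (2, 4). λ = (4 - 9)/(2 - 5) ≡ 6/8 mod 11. 8⁻¹ ≡ 7 (mod 11), so λ ≡ 9.
  x = λ² - 5 - 2 = 81 - 7 ≡ 8; y = λ·(5 - 8) - 9 ≡ 8. → (8, 8)
4Q: (8, 8) + (2, 4). λ = (4 - 8)/(2 - 8) ≡ 7/5 mod 11. 5⁻¹ ≡ 9 (mod 11) since 5·9 = 45 ≡ 1, so λ ≡ 8.
  x = λ² - 8 - 2 = 64 - 10 ≡ 10; y = λ·(8 - 10) - 8 ≡ 9. → (10, 9)
5Q: (10, 9) + (2, 4). λ = (4 - 9)/(2 - 10) ≡ 6/3 mod 11. 3⁻¹ ≡ 4 (mod 11) since 3·4 = 12 ≡ 1, so λ ≡ 2.
  x = λ² - 10 - 2 = 4 - 12 ≡ 3; y = λ·(10 - 3) - 9 ≡ 5. → (3, 5)
6Q: (3, 5) + (2, 4). λ = (4 - 5)/(2 - 3) ≡ 10/10 mod 11. 10⁻¹ ≡ 10 (mod 11) since 10·10 = 100 ≡ 1, so λ ≡ 1.
  x = λ² - 3 - 2 = 1 - 5 ≡ 7; y = λ·(3 - 7) - 5 ≡ 2. → (7, 2)
7Q: (7, 2) + (2, 4). λ = (4 - 2)/(2 - 7) ≡ 2/6 mod 11. 6⁻¹ ≡ 2 (mod 11), so λ ≡ 4.
  x = λ² - 7 - 2 = 16 - 9 ≡ 7; y = λ·(7 - 7) - 2 ≡ 9. → (7, 9)
8Q: (7, 9) + (2, 4). λ = (4 - 9)/(2 - 7) ≡ 6/6 mod 11. 6⁻¹ ≡ 2 (mod 11) since 6·2 = 12 ≡ 1, so λ ≡ 1.
  x = λ² - 7 - 2 = 1 - 9 ≡ 3; y = λ·(7 - 3) - 9 ≡ 6. → (3, 6)
9Q: (3, 6) + (2, 4). λ = (4 - 6)/(2 - 3) ≡ 9/10 mod 11. 10⁻¹ ≡ 10 (mod 11) since 10·10 = 100 ≡ 1, so λ ≡ 2.
  x = λ² - 3 - 2 = 4 - 5 ≡ 10; y = λ·(3 - 10) - 6 ≡ 2. → (10, 2)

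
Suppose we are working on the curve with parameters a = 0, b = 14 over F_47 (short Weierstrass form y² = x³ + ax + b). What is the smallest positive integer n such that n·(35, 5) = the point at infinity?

12

2P: tangent at (35, 5): λ = (3·35² + 0)/(2·5) ≡ 9/10. 10⁻¹ ≡ 33 (mod 47), so λ ≡ 9·33 ≡ 15.
  x = λ² - 35 - 35 = 225 - 70 ≡ 14; y = λ·(35 - 14) - 5 ≡ 28. → (14, 28)
3P: (14, 28) + (35, 5). λ = (5 - 28)/(35 - 14) ≡ 24/21 mod 47. 21⁻¹ ≡ 9 (mod 47), so λ ≡ 28.
  x = λ² - 14 - 35 = 784 - 49 ≡ 30; y = λ·(14 - 30) - 28 ≡ 41. → (30, 41)
4P: (30, 41) + (35, 5). λ = (5 - 41)/(35 - 30) ≡ 11/5 mod 47. 5⁻¹ ≡ 19 (mod 47), so λ ≡ 21.
  x = λ² - 30 - 35 = 441 - 65 ≡ 0; y = λ·(30 - 0) - 41 ≡ 25. → (0, 25)
5P: (0, 25) + (35, 5). λ = (5 - 25)/(35 - 0) ≡ 27/35 mod 47. 35⁻¹ ≡ 43 (mod 47) since 35·43 = 1505 ≡ 1, so λ ≡ 33.
  x = λ² - 0 - 35 = 1089 - 35 ≡ 20; y = λ·(0 - 20) - 25 ≡ 20. → (20, 20)
6P: (20, 20) + (35, 5). λ = (5 - 20)/(35 - 20) ≡ 32/15 mod 47. 15⁻¹ ≡ 22 (mod 47) since 15·22 = 330 ≡ 1, so λ ≡ 46.
  x = λ² - 20 - 35 = 2116 - 55 ≡ 40; y = λ·(20 - 40) - 20 ≡ 0. → (40, 0)
7P: (40, 0) + (35, 5). λ = (5 - 0)/(35 - 40) ≡ 5/42 mod 47. 42⁻¹ ≡ 28 (mod 47), so λ ≡ 46.
  x = λ² - 40 - 35 = 2116 - 75 ≡ 20; y = λ·(40 - 20) - 0 ≡ 27. → (20, 27)
8P: (20, 27) + (35, 5). λ = (5 - 27)/(35 - 20) ≡ 25/15 mod 47. 15⁻¹ ≡ 22 (mod 47), so λ ≡ 33.
  x = λ² - 20 - 35 = 1089 - 55 ≡ 0; y = λ·(20 - 0) - 27 ≡ 22. → (0, 22)
9P: (0, 22) + (35, 5). λ = (5 - 22)/(35 - 0) ≡ 30/35 mod 47. 35⁻¹ ≡ 43 (mod 47), so λ ≡ 21.
  x = λ² - 0 - 35 = 441 - 35 ≡ 30; y = λ·(0 - 30) - 22 ≡ 6. → (30, 6)
10P: (30, 6) + (35, 5). λ = (5 - 6)/(35 - 30) ≡ 46/5 mod 47. 5⁻¹ ≡ 19 (mod 47) since 5·19 = 95 ≡ 1, so λ ≡ 28.
  x = λ² - 30 - 35 = 784 - 65 ≡ 14; y = λ·(30 - 14) - 6 ≡ 19. → (14, 19)
11P: (14, 19) + (35, 5). λ = (5 - 19)/(35 - 14) ≡ 33/21 mod 47. 21⁻¹ ≡ 9 (mod 47), so λ ≡ 15.
  x = λ² - 14 - 35 = 225 - 49 ≡ 35; y = λ·(14 - 35) - 19 ≡ 42. → (35, 42)
12P: (35, 42) + (35, 5): same x and y₁ ≡ -y₂, so the sum is the point at infinity.
12P = the point at infinity, so the order is 12.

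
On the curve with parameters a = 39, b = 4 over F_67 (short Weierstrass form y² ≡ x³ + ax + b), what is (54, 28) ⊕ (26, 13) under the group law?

(26, 54)

(54, 28) + (26, 13). λ = (13 - 28)/(26 - 54) ≡ 52/39 mod 67. 39⁻¹ ≡ 55 (mod 67) since 39·55 = 2145 ≡ 1, so λ ≡ 46.
  x = λ² - 54 - 26 = 2116 - 80 ≡ 26; y = λ·(54 - 26) - 28 ≡ 54. → (26, 54)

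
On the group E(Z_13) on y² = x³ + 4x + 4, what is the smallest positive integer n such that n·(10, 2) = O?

2P: tangent at (10, 2): λ = (3·10² + 4)/(2·2) ≡ 5/4. 4⁻¹ ≡ 10 (mod 13), so λ ≡ 5·10 ≡ 11.
  x = λ² - 10 - 10 = 121 - 20 ≡ 10; y = λ·(10 - 10) - 2 ≡ 11. → (10, 11)
3P: (10, 11) + (10, 2): same x and y₁ ≡ -y₂, so the sum is O.
3P = O, so the order is 3.

3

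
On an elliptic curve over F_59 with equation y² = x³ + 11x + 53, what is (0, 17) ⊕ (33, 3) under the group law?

(42, 33)

(0, 17) + (33, 3). λ = (3 - 17)/(33 - 0) ≡ 45/33 mod 59. 33⁻¹ ≡ 34 (mod 59) since 33·34 = 1122 ≡ 1, so λ ≡ 55.
  x = λ² - 0 - 33 = 3025 - 33 ≡ 42; y = λ·(0 - 42) - 17 ≡ 33. → (42, 33)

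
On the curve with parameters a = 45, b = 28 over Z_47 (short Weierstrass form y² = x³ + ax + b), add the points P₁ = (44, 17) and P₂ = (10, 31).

(44, 17) + (10, 31). λ = (31 - 17)/(10 - 44) ≡ 14/13 mod 47. 13⁻¹ ≡ 29 (mod 47), so λ ≡ 30.
  x = λ² - 44 - 10 = 900 - 54 ≡ 0; y = λ·(44 - 0) - 17 ≡ 34. → (0, 34)

(0, 34)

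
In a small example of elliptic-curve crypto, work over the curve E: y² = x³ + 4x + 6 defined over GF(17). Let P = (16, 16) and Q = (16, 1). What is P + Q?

The two points share x = 16 and their y-coordinates satisfy 16 + 1 ≡ 0 (mod 17), so they are inverses. Their sum is ∞.

O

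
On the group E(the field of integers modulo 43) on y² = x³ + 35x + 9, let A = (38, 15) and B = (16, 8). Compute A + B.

(38, 15) + (16, 8). λ = (8 - 15)/(16 - 38) ≡ 36/21 mod 43. 21⁻¹ ≡ 41 (mod 43) since 21·41 = 861 ≡ 1, so λ ≡ 14.
  x = λ² - 38 - 16 = 196 - 54 ≡ 13; y = λ·(38 - 13) - 15 ≡ 34. → (13, 34)

(13, 34)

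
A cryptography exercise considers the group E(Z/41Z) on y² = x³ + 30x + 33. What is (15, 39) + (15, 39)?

tangent at (15, 39): λ = (3·15² + 30)/(2·39) ≡ 8/37. 37⁻¹ ≡ 10 (mod 41), so λ ≡ 8·10 ≡ 39.
  x = λ² - 15 - 15 = 1521 - 30 ≡ 15; y = λ·(15 - 15) - 39 ≡ 2. → (15, 2)

(15, 2)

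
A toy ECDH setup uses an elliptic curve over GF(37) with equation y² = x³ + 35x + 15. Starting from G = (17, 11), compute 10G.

(32, 14)

Double-and-add on 10 = (1010)₂. Start with G = (17, 11) for the leading 1-bit.
double: tangent at (17, 11): λ = (3·17² + 35)/(2·11) ≡ 14/22. 22⁻¹ ≡ 32 (mod 37) since 22·32 = 704 ≡ 1, so λ ≡ 14·32 ≡ 4.
  x = λ² - 17 - 17 = 16 - 34 ≡ 19; y = λ·(17 - 19) - 11 ≡ 18. → (19, 18)
double: tangent at (19, 18): λ = (3·19² + 35)/(2·18) ≡ 8/36. 36⁻¹ ≡ 36 (mod 37), so λ ≡ 8·36 ≡ 29.
  x = λ² - 19 - 19 = 841 - 38 ≡ 26; y = λ·(19 - 26) - 18 ≡ 1. → (26, 1)
add G: (26, 1) + (17, 11). λ = (11 - 1)/(17 - 26) ≡ 10/28 mod 37. 28⁻¹ ≡ 4 (mod 37) since 28·4 = 112 ≡ 1, so λ ≡ 3.
  x = λ² - 26 - 17 = 9 - 43 ≡ 3; y = λ·(26 - 3) - 1 ≡ 31. → (3, 31)
double: tangent at (3, 31): λ = (3·3² + 35)/(2·31) ≡ 25/25. 25⁻¹ ≡ 3 (mod 37), so λ ≡ 25·3 ≡ 1.
  x = λ² - 3 - 3 = 1 - 6 ≡ 32; y = λ·(3 - 32) - 31 ≡ 14. → (32, 14)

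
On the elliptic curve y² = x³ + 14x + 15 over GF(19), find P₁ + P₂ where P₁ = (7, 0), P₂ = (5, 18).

(12, 7)

(7, 0) + (5, 18). λ = (18 - 0)/(5 - 7) ≡ 18/17 mod 19. 17⁻¹ ≡ 9 (mod 19), so λ ≡ 10.
  x = λ² - 7 - 5 = 100 - 12 ≡ 12; y = λ·(7 - 12) - 0 ≡ 7. → (12, 7)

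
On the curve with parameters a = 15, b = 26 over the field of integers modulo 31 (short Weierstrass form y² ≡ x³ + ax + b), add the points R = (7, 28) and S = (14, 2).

(7, 28) + (14, 2). λ = (2 - 28)/(14 - 7) ≡ 5/7 mod 31. 7⁻¹ ≡ 9 (mod 31), so λ ≡ 14.
  x = λ² - 7 - 14 = 196 - 21 ≡ 20; y = λ·(7 - 20) - 28 ≡ 7. → (20, 7)

(20, 7)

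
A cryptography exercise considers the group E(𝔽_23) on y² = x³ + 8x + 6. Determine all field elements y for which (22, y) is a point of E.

none

x³ + 8x + 6 = 10830 ≡ 20 (mod 23).
20 is a non-residue mod 23; no y exists.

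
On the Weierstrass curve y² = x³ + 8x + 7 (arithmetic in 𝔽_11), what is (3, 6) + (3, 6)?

tangent at (3, 6): λ = (3·3² + 8)/(2·6) ≡ 2/1. 1⁻¹ ≡ 1 (mod 11), so λ ≡ 2·1 ≡ 2.
  x = λ² - 3 - 3 = 4 - 6 ≡ 9; y = λ·(3 - 9) - 6 ≡ 4. → (9, 4)

(9, 4)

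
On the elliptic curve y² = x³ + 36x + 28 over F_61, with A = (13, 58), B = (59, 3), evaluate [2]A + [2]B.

(34, 28)

First 2A:
Repeated addition: build up to 2A.
2A: tangent at (13, 58): λ = (3·13² + 36)/(2·58) ≡ 55/55. 55⁻¹ ≡ 10 (mod 61), so λ ≡ 55·10 ≡ 1.
  x = λ² - 13 - 13 = 1 - 26 ≡ 36; y = λ·(13 - 36) - 58 ≡ 41. → (36, 41)
2A = (36, 41).
Next 2B:
Repeated addition: build up to 2B.
2B: tangent at (59, 3): λ = (3·59² + 36)/(2·3) ≡ 48/6. 6⁻¹ ≡ 51 (mod 61), so λ ≡ 48·51 ≡ 8.
  x = λ² - 59 - 59 = 64 - 118 ≡ 7; y = λ·(59 - 7) - 3 ≡ 47. → (7, 47)
2B = (7, 47).
Finally 2A + 2B:
(36, 41) + (7, 47). λ = (47 - 41)/(7 - 36) ≡ 6/32 mod 61. 32⁻¹ ≡ 21 (mod 61), so λ ≡ 4.
  x = λ² - 36 - 7 = 16 - 43 ≡ 34; y = λ·(36 - 34) - 41 ≡ 28. → (34, 28)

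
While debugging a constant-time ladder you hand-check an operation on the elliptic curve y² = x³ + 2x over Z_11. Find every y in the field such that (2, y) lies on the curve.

1, 10

x³ + 2x + 0 = 12 ≡ 1 (mod 11).
Square roots of 1 mod 11: 1 and 10 (since 1² = 1 ≡ 1).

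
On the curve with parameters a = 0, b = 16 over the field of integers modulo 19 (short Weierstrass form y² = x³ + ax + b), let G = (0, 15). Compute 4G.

(0, 15)

Repeated addition: build up to 4G.
2G: tangent at (0, 15): λ = (3·0² + 0)/(2·15) ≡ 0/11. 11⁻¹ ≡ 7 (mod 19) since 11·7 = 77 ≡ 1, so λ ≡ 0·7 ≡ 0.
  x = λ² - 0 - 0 = 0 - 0 ≡ 0; y = λ·(0 - 0) - 15 ≡ 4. → (0, 4)
3G: (0, 4) + (0, 15): same x and y₁ ≡ -y₂, so the sum is ∞.
4G: ∞ + (0, 15) = (0, 15) (identity).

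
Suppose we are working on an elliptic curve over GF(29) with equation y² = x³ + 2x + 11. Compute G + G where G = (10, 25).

tangent at (10, 25): λ = (3·10² + 2)/(2·25) ≡ 12/21. 21⁻¹ ≡ 18 (mod 29), so λ ≡ 12·18 ≡ 13.
  x = λ² - 10 - 10 = 169 - 20 ≡ 4; y = λ·(10 - 4) - 25 ≡ 24. → (4, 24)

(4, 24)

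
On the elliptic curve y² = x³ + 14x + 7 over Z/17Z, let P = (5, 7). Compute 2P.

tangent at (5, 7): λ = (3·5² + 14)/(2·7) ≡ 4/14. 14⁻¹ ≡ 11 (mod 17), so λ ≡ 4·11 ≡ 10.
  x = λ² - 5 - 5 = 100 - 10 ≡ 5; y = λ·(5 - 5) - 7 ≡ 10. → (5, 10)

(5, 10)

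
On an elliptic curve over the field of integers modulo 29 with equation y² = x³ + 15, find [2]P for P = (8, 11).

tangent at (8, 11): λ = (3·8² + 0)/(2·11) ≡ 18/22. 22⁻¹ ≡ 4 (mod 29) since 22·4 = 88 ≡ 1, so λ ≡ 18·4 ≡ 14.
  x = λ² - 8 - 8 = 196 - 16 ≡ 6; y = λ·(8 - 6) - 11 ≡ 17. → (6, 17)

(6, 17)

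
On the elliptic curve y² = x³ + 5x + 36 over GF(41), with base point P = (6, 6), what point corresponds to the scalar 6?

(7, 39)

Double-and-add on 6 = (110)₂. Start with P = (6, 6) for the leading 1-bit.
double: tangent at (6, 6): λ = (3·6² + 5)/(2·6) ≡ 31/12. 12⁻¹ ≡ 24 (mod 41) since 12·24 = 288 ≡ 1, so λ ≡ 31·24 ≡ 6.
  x = λ² - 6 - 6 = 36 - 12 ≡ 24; y = λ·(6 - 24) - 6 ≡ 9. → (24, 9)
add P: (24, 9) + (6, 6). λ = (6 - 9)/(6 - 24) ≡ 38/23 mod 41. 23⁻¹ ≡ 25 (mod 41), so λ ≡ 7.
  x = λ² - 24 - 6 = 49 - 30 ≡ 19; y = λ·(24 - 19) - 9 ≡ 26. → (19, 26)
double: tangent at (19, 26): λ = (3·19² + 5)/(2·26) ≡ 22/11. 11⁻¹ ≡ 15 (mod 41) since 11·15 = 165 ≡ 1, so λ ≡ 22·15 ≡ 2.
  x = λ² - 19 - 19 = 4 - 38 ≡ 7; y = λ·(19 - 7) - 26 ≡ 39. → (7, 39)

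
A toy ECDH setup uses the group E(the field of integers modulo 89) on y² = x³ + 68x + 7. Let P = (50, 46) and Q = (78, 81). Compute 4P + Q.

(21, 4)

First 4P:
Double-and-add on 4 = (100)₂. Start with P = (50, 46) for the leading 1-bit.
double: tangent at (50, 46): λ = (3·50² + 68)/(2·46) ≡ 3/3. 3⁻¹ ≡ 30 (mod 89) since 3·30 = 90 ≡ 1, so λ ≡ 3·30 ≡ 1.
  x = λ² - 50 - 50 = 1 - 100 ≡ 79; y = λ·(50 - 79) - 46 ≡ 14. → (79, 14)
double: tangent at (79, 14): λ = (3·79² + 68)/(2·14) ≡ 12/28. 28⁻¹ ≡ 35 (mod 89), so λ ≡ 12·35 ≡ 64.
  x = λ² - 79 - 79 = 4096 - 158 ≡ 22; y = λ·(79 - 22) - 14 ≡ 74. → (22, 74)
4P = (22, 74).
Finally 4P + Q:
(22, 74) + (78, 81). λ = (81 - 74)/(78 - 22) ≡ 7/56 mod 89. 56⁻¹ ≡ 62 (mod 89) since 56·62 = 3472 ≡ 1, so λ ≡ 78.
  x = λ² - 22 - 78 = 6084 - 100 ≡ 21; y = λ·(22 - 21) - 74 ≡ 4. → (21, 4)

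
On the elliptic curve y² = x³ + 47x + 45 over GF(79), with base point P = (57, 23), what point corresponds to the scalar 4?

Repeated addition: build up to 4P.
2P: tangent at (57, 23): λ = (3·57² + 47)/(2·23) ≡ 77/46. 46⁻¹ ≡ 67 (mod 79), so λ ≡ 77·67 ≡ 24.
  x = λ² - 57 - 57 = 576 - 114 ≡ 67; y = λ·(57 - 67) - 23 ≡ 53. → (67, 53)
3P: (67, 53) + (57, 23). λ = (23 - 53)/(57 - 67) ≡ 49/69 mod 79. 69⁻¹ ≡ 71 (mod 79) since 69·71 = 4899 ≡ 1, so λ ≡ 3.
  x = λ² - 67 - 57 = 9 - 124 ≡ 43; y = λ·(67 - 43) - 53 ≡ 19. → (43, 19)
4P: (43, 19) + (57, 23). λ = (23 - 19)/(57 - 43) ≡ 4/14 mod 79. 14⁻¹ ≡ 17 (mod 79) since 14·17 = 238 ≡ 1, so λ ≡ 68.
  x = λ² - 43 - 57 = 4624 - 100 ≡ 21; y = λ·(43 - 21) - 19 ≡ 55. → (21, 55)

(21, 55)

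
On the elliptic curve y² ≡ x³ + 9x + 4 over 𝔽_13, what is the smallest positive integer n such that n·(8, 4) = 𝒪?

2P: tangent at (8, 4): λ = (3·8² + 9)/(2·4) ≡ 6/8. 8⁻¹ ≡ 5 (mod 13) since 8·5 = 40 ≡ 1, so λ ≡ 6·5 ≡ 4.
  x = λ² - 8 - 8 = 16 - 16 ≡ 0; y = λ·(8 - 0) - 4 ≡ 2. → (0, 2)
3P: (0, 2) + (8, 4). λ = (4 - 2)/(8 - 0) ≡ 2/8 mod 13. 8⁻¹ ≡ 5 (mod 13), so λ ≡ 10.
  x = λ² - 0 - 8 = 100 - 8 ≡ 1; y = λ·(0 - 1) - 2 ≡ 1. → (1, 1)
4P: (1, 1) + (8, 4). λ = (4 - 1)/(8 - 1) ≡ 3/7 mod 13. 7⁻¹ ≡ 2 (mod 13) since 7·2 = 14 ≡ 1, so λ ≡ 6.
  x = λ² - 1 - 8 = 36 - 9 ≡ 1; y = λ·(1 - 1) - 1 ≡ 12. → (1, 12)
5P: (1, 12) + (8, 4). λ = (4 - 12)/(8 - 1) ≡ 5/7 mod 13. 7⁻¹ ≡ 2 (mod 13) since 7·2 = 14 ≡ 1, so λ ≡ 10.
  x = λ² - 1 - 8 = 100 - 9 ≡ 0; y = λ·(1 - 0) - 12 ≡ 11. → (0, 11)
6P: (0, 11) + (8, 4). λ = (4 - 11)/(8 - 0) ≡ 6/8 mod 13. 8⁻¹ ≡ 5 (mod 13), so λ ≡ 4.
  x = λ² - 0 - 8 = 16 - 8 ≡ 8; y = λ·(0 - 8) - 11 ≡ 9. → (8, 9)
7P: (8, 9) + (8, 4): same x and y₁ ≡ -y₂, so the sum is 𝒪.
7P = 𝒪, so the order is 7.

7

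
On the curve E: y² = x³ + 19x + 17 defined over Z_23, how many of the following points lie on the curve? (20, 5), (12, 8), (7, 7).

(20, 5): 5² ≡ 2, rhs ≡ 2 → on.
(12, 8): 8² ≡ 18, rhs ≡ 18 → on.
(7, 7): 7² ≡ 3, rhs ≡ 10 → off.

2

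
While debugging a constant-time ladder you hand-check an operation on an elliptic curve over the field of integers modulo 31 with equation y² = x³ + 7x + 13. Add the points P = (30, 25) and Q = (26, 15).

(30, 25) + (26, 15). λ = (15 - 25)/(26 - 30) ≡ 21/27 mod 31. 27⁻¹ ≡ 23 (mod 31), so λ ≡ 18.
  x = λ² - 30 - 26 = 324 - 56 ≡ 20; y = λ·(30 - 20) - 25 ≡ 0. → (20, 0)

(20, 0)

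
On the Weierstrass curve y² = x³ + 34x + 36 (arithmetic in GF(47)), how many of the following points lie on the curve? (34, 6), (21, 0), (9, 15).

(34, 6): 6² ≡ 36, rhs ≡ 29 → off.
(21, 0): 0² ≡ 0, rhs ≡ 0 → on.
(9, 15): 15² ≡ 37, rhs ≡ 37 → on.

2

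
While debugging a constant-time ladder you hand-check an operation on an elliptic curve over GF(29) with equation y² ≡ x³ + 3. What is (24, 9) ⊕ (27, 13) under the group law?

(24, 9) + (27, 13). λ = (13 - 9)/(27 - 24) ≡ 4/3 mod 29. 3⁻¹ ≡ 10 (mod 29) since 3·10 = 30 ≡ 1, so λ ≡ 11.
  x = λ² - 24 - 27 = 121 - 51 ≡ 12; y = λ·(24 - 12) - 9 ≡ 7. → (12, 7)

(12, 7)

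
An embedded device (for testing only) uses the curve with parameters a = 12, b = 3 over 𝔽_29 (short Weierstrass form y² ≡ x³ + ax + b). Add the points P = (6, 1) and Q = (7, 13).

(6, 1) + (7, 13). λ = (13 - 1)/(7 - 6) ≡ 12/1 mod 29. 1⁻¹ ≡ 1 (mod 29) since 1·1 = 1 ≡ 1, so λ ≡ 12.
  x = λ² - 6 - 7 = 144 - 13 ≡ 15; y = λ·(6 - 15) - 1 ≡ 7. → (15, 7)

(15, 7)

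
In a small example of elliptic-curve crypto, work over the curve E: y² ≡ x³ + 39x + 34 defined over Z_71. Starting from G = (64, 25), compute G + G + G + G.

Repeated addition: build up to 4G.
2G: tangent at (64, 25): λ = (3·64² + 39)/(2·25) ≡ 44/50. 50⁻¹ ≡ 27 (mod 71) since 50·27 = 1350 ≡ 1, so λ ≡ 44·27 ≡ 52.
  x = λ² - 64 - 64 = 2704 - 128 ≡ 20; y = λ·(64 - 20) - 25 ≡ 62. → (20, 62)
3G: (20, 62) + (64, 25). λ = (25 - 62)/(64 - 20) ≡ 34/44 mod 71. 44⁻¹ ≡ 21 (mod 71) since 44·21 = 924 ≡ 1, so λ ≡ 4.
  x = λ² - 20 - 64 = 16 - 84 ≡ 3; y = λ·(20 - 3) - 62 ≡ 6. → (3, 6)
4G: (3, 6) + (64, 25). λ = (25 - 6)/(64 - 3) ≡ 19/61 mod 71. 61⁻¹ ≡ 7 (mod 71), so λ ≡ 62.
  x = λ² - 3 - 64 = 3844 - 67 ≡ 14; y = λ·(3 - 14) - 6 ≡ 22. → (14, 22)

(14, 22)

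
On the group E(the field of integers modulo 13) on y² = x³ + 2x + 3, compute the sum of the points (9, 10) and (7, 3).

(9, 10) + (7, 3). λ = (3 - 10)/(7 - 9) ≡ 6/11 mod 13. 11⁻¹ ≡ 6 (mod 13), so λ ≡ 10.
  x = λ² - 9 - 7 = 100 - 16 ≡ 6; y = λ·(9 - 6) - 10 ≡ 7. → (6, 7)

(6, 7)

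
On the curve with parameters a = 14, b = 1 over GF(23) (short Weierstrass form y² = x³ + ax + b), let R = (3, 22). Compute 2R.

(6, 5)

tangent at (3, 22): λ = (3·3² + 14)/(2·22) ≡ 18/21. 21⁻¹ ≡ 11 (mod 23) since 21·11 = 231 ≡ 1, so λ ≡ 18·11 ≡ 14.
  x = λ² - 3 - 3 = 196 - 6 ≡ 6; y = λ·(3 - 6) - 22 ≡ 5. → (6, 5)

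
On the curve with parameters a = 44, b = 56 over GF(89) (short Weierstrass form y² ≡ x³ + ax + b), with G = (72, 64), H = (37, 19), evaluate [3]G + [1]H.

First 3G:
Repeated addition: build up to 3G.
2G: tangent at (72, 64): λ = (3·72² + 44)/(2·64) ≡ 21/39. 39⁻¹ ≡ 16 (mod 89), so λ ≡ 21·16 ≡ 69.
  x = λ² - 72 - 72 = 4761 - 144 ≡ 78; y = λ·(72 - 78) - 64 ≡ 56. → (78, 56)
3G: (78, 56) + (72, 64). λ = (64 - 56)/(72 - 78) ≡ 8/83 mod 89. 83⁻¹ ≡ 74 (mod 89) since 83·74 = 6142 ≡ 1, so λ ≡ 58.
  x = λ² - 78 - 72 = 3364 - 150 ≡ 10; y = λ·(78 - 10) - 56 ≡ 61. → (10, 61)
3G = (10, 61).
Finally 3G + H:
(10, 61) + (37, 19). λ = (19 - 61)/(37 - 10) ≡ 47/27 mod 89. 27⁻¹ ≡ 33 (mod 89), so λ ≡ 38.
  x = λ² - 10 - 37 = 1444 - 47 ≡ 62; y = λ·(10 - 62) - 61 ≡ 10. → (62, 10)

(62, 10)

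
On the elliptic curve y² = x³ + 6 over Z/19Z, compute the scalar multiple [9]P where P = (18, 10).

(5, 13)

Double-and-add on 9 = (1001)₂. Start with P = (18, 10) for the leading 1-bit.
double: tangent at (18, 10): λ = (3·18² + 0)/(2·10) ≡ 3/1. 1⁻¹ ≡ 1 (mod 19) since 1·1 = 1 ≡ 1, so λ ≡ 3·1 ≡ 3.
  x = λ² - 18 - 18 = 9 - 36 ≡ 11; y = λ·(18 - 11) - 10 ≡ 11. → (11, 11)
double: tangent at (11, 11): λ = (3·11² + 0)/(2·11) ≡ 2/3. 3⁻¹ ≡ 13 (mod 19), so λ ≡ 2·13 ≡ 7.
  x = λ² - 11 - 11 = 49 - 22 ≡ 8; y = λ·(11 - 8) - 11 ≡ 10. → (8, 10)
double: tangent at (8, 10): λ = (3·8² + 0)/(2·10) ≡ 2/1. 1⁻¹ ≡ 1 (mod 19) since 1·1 = 1 ≡ 1, so λ ≡ 2·1 ≡ 2.
  x = λ² - 8 - 8 = 4 - 16 ≡ 7; y = λ·(8 - 7) - 10 ≡ 11. → (7, 11)
add P: (7, 11) + (18, 10). λ = (10 - 11)/(18 - 7) ≡ 18/11 mod 19. 11⁻¹ ≡ 7 (mod 19) since 11·7 = 77 ≡ 1, so λ ≡ 12.
  x = λ² - 7 - 18 = 144 - 25 ≡ 5; y = λ·(7 - 5) - 11 ≡ 13. → (5, 13)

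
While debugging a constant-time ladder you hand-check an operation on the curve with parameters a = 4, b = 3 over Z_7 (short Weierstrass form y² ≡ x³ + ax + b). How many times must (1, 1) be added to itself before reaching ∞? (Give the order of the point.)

6

2P: tangent at (1, 1): λ = (3·1² + 4)/(2·1) ≡ 0/2. 2⁻¹ ≡ 4 (mod 7) since 2·4 = 8 ≡ 1, so λ ≡ 0·4 ≡ 0.
  x = λ² - 1 - 1 = 0 - 2 ≡ 5; y = λ·(1 - 5) - 1 ≡ 6. → (5, 6)
3P: (5, 6) + (1, 1). λ = (1 - 6)/(1 - 5) ≡ 2/3 mod 7. 3⁻¹ ≡ 5 (mod 7) since 3·5 = 15 ≡ 1, so λ ≡ 3.
  x = λ² - 5 - 1 = 9 - 6 ≡ 3; y = λ·(5 - 3) - 6 ≡ 0. → (3, 0)
4P: (3, 0) + (1, 1). λ = (1 - 0)/(1 - 3) ≡ 1/5 mod 7. 5⁻¹ ≡ 3 (mod 7), so λ ≡ 3.
  x = λ² - 3 - 1 = 9 - 4 ≡ 5; y = λ·(3 - 5) - 0 ≡ 1. → (5, 1)
5P: (5, 1) + (1, 1). λ = (1 - 1)/(1 - 5) ≡ 0/3 mod 7. 3⁻¹ ≡ 5 (mod 7) since 3·5 = 15 ≡ 1, so λ ≡ 0.
  x = λ² - 5 - 1 = 0 - 6 ≡ 1; y = λ·(5 - 1) - 1 ≡ 6. → (1, 6)
6P: (1, 6) + (1, 1): same x and y₁ ≡ -y₂, so the sum is ∞.
6P = ∞, so the order is 6.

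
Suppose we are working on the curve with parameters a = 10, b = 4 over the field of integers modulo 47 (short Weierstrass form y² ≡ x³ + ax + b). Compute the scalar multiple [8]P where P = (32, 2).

(26, 36)

Double-and-add on 8 = (1000)₂. Start with P = (32, 2) for the leading 1-bit.
double: tangent at (32, 2): λ = (3·32² + 10)/(2·2) ≡ 27/4. 4⁻¹ ≡ 12 (mod 47), so λ ≡ 27·12 ≡ 42.
  x = λ² - 32 - 32 = 1764 - 64 ≡ 8; y = λ·(32 - 8) - 2 ≡ 19. → (8, 19)
double: tangent at (8, 19): λ = (3·8² + 10)/(2·19) ≡ 14/38. 38⁻¹ ≡ 26 (mod 47) since 38·26 = 988 ≡ 1, so λ ≡ 14·26 ≡ 35.
  x = λ² - 8 - 8 = 1225 - 16 ≡ 34; y = λ·(8 - 34) - 19 ≡ 11. → (34, 11)
double: tangent at (34, 11): λ = (3·34² + 10)/(2·11) ≡ 0/22. 22⁻¹ ≡ 15 (mod 47), so λ ≡ 0·15 ≡ 0.
  x = λ² - 34 - 34 = 0 - 68 ≡ 26; y = λ·(34 - 26) - 11 ≡ 36. → (26, 36)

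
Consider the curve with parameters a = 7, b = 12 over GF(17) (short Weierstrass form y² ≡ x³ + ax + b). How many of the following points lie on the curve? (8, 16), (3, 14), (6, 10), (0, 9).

(8, 16): 16² ≡ 1, rhs ≡ 2 → off.
(3, 14): 14² ≡ 9, rhs ≡ 9 → on.
(6, 10): 10² ≡ 15, rhs ≡ 15 → on.
(0, 9): 9² ≡ 13, rhs ≡ 12 → off.

2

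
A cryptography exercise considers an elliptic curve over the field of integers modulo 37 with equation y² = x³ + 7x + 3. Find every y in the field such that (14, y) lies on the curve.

12, 25

x³ + 7x + 3 = 2845 ≡ 33 (mod 37).
Square roots of 33 mod 37: 12 and 25 (since 12² = 144 ≡ 33).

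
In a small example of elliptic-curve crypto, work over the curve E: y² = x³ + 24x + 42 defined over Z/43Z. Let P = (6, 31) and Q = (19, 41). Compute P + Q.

(6, 31) + (19, 41). λ = (41 - 31)/(19 - 6) ≡ 10/13 mod 43. 13⁻¹ ≡ 10 (mod 43), so λ ≡ 14.
  x = λ² - 6 - 19 = 196 - 25 ≡ 42; y = λ·(6 - 42) - 31 ≡ 24. → (42, 24)

(42, 24)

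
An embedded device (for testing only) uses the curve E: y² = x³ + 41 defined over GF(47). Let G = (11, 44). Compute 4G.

(9, 26)

Repeated addition: build up to 4G.
2G: tangent at (11, 44): λ = (3·11² + 0)/(2·44) ≡ 34/41. 41⁻¹ ≡ 39 (mod 47) since 41·39 = 1599 ≡ 1, so λ ≡ 34·39 ≡ 10.
  x = λ² - 11 - 11 = 100 - 22 ≡ 31; y = λ·(11 - 31) - 44 ≡ 38. → (31, 38)
3G: (31, 38) + (11, 44). λ = (44 - 38)/(11 - 31) ≡ 6/27 mod 47. 27⁻¹ ≡ 7 (mod 47) since 27·7 = 189 ≡ 1, so λ ≡ 42.
  x = λ² - 31 - 11 = 1764 - 42 ≡ 30; y = λ·(31 - 30) - 38 ≡ 4. → (30, 4)
4G: (30, 4) + (11, 44). λ = (44 - 4)/(11 - 30) ≡ 40/28 mod 47. 28⁻¹ ≡ 42 (mod 47) since 28·42 = 1176 ≡ 1, so λ ≡ 35.
  x = λ² - 30 - 11 = 1225 - 41 ≡ 9; y = λ·(30 - 9) - 4 ≡ 26. → (9, 26)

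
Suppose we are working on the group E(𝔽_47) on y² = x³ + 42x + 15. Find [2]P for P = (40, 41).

tangent at (40, 41): λ = (3·40² + 42)/(2·41) ≡ 1/35. 35⁻¹ ≡ 43 (mod 47), so λ ≡ 1·43 ≡ 43.
  x = λ² - 40 - 40 = 1849 - 80 ≡ 30; y = λ·(40 - 30) - 41 ≡ 13. → (30, 13)

(30, 13)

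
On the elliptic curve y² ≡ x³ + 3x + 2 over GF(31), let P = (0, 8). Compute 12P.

(20, 23)

Repeated addition: build up to 12P.
2P: tangent at (0, 8): λ = (3·0² + 3)/(2·8) ≡ 3/16. 16⁻¹ ≡ 2 (mod 31), so λ ≡ 3·2 ≡ 6.
  x = λ² - 0 - 0 = 36 - 0 ≡ 5; y = λ·(0 - 5) - 8 ≡ 24. → (5, 24)
3P: (5, 24) + (0, 8). λ = (8 - 24)/(0 - 5) ≡ 15/26 mod 31. 26⁻¹ ≡ 6 (mod 31) since 26·6 = 156 ≡ 1, so λ ≡ 28.
  x = λ² - 5 - 0 = 784 - 5 ≡ 4; y = λ·(5 - 4) - 24 ≡ 4. → (4, 4)
4P: (4, 4) + (0, 8). λ = (8 - 4)/(0 - 4) ≡ 4/27 mod 31. 27⁻¹ ≡ 23 (mod 31) since 27·23 = 621 ≡ 1, so λ ≡ 30.
  x = λ² - 4 - 0 = 900 - 4 ≡ 28; y = λ·(4 - 28) - 4 ≡ 20. → (28, 20)
5P: (28, 20) + (0, 8). λ = (8 - 20)/(0 - 28) ≡ 19/3 mod 31. 3⁻¹ ≡ 21 (mod 31) since 3·21 = 63 ≡ 1, so λ ≡ 27.
  x = λ² - 28 - 0 = 729 - 28 ≡ 19; y = λ·(28 - 19) - 20 ≡ 6. → (19, 6)
6P: (19, 6) + (0, 8). λ = (8 - 6)/(0 - 19) ≡ 2/12 mod 31. 12⁻¹ ≡ 13 (mod 31), so λ ≡ 26.
  x = λ² - 19 - 0 = 676 - 19 ≡ 6; y = λ·(19 - 6) - 6 ≡ 22. → (6, 22)
7P: (6, 22) + (0, 8). λ = (8 - 22)/(0 - 6) ≡ 17/25 mod 31. 25⁻¹ ≡ 5 (mod 31), so λ ≡ 23.
  x = λ² - 6 - 0 = 529 - 6 ≡ 27; y = λ·(6 - 27) - 22 ≡ 22. → (27, 22)
8P: (27, 22) + (0, 8). λ = (8 - 22)/(0 - 27) ≡ 17/4 mod 31. 4⁻¹ ≡ 8 (mod 31) since 4·8 = 32 ≡ 1, so λ ≡ 12.
  x = λ² - 27 - 0 = 144 - 27 ≡ 24; y = λ·(27 - 24) - 22 ≡ 14. → (24, 14)
9P: (24, 14) + (0, 8). λ = (8 - 14)/(0 - 24) ≡ 25/7 mod 31. 7⁻¹ ≡ 9 (mod 31), so λ ≡ 8.
  x = λ² - 24 - 0 = 64 - 24 ≡ 9; y = λ·(24 - 9) - 14 ≡ 13. → (9, 13)
10P: (9, 13) + (0, 8). λ = (8 - 13)/(0 - 9) ≡ 26/22 mod 31. 22⁻¹ ≡ 24 (mod 31), so λ ≡ 4.
  x = λ² - 9 - 0 = 16 - 9 ≡ 7; y = λ·(9 - 7) - 13 ≡ 26. → (7, 26)
11P: (7, 26) + (0, 8). λ = (8 - 26)/(0 - 7) ≡ 13/24 mod 31. 24⁻¹ ≡ 22 (mod 31) since 24·22 = 528 ≡ 1, so λ ≡ 7.
  x = λ² - 7 - 0 = 49 - 7 ≡ 11; y = λ·(7 - 11) - 26 ≡ 8. → (11, 8)
12P: (11, 8) + (0, 8). λ = (8 - 8)/(0 - 11) ≡ 0/20 mod 31. 20⁻¹ ≡ 14 (mod 31), so λ ≡ 0.
  x = λ² - 11 - 0 = 0 - 11 ≡ 20; y = λ·(11 - 20) - 8 ≡ 23. → (20, 23)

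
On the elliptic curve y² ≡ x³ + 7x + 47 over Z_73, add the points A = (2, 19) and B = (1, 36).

(67, 64)

(2, 19) + (1, 36). λ = (36 - 19)/(1 - 2) ≡ 17/72 mod 73. 72⁻¹ ≡ 72 (mod 73) since 72·72 = 5184 ≡ 1, so λ ≡ 56.
  x = λ² - 2 - 1 = 3136 - 3 ≡ 67; y = λ·(2 - 67) - 19 ≡ 64. → (67, 64)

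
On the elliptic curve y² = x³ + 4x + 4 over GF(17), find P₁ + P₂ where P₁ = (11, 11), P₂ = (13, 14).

(8, 2)

(11, 11) + (13, 14). λ = (14 - 11)/(13 - 11) ≡ 3/2 mod 17. 2⁻¹ ≡ 9 (mod 17) since 2·9 = 18 ≡ 1, so λ ≡ 10.
  x = λ² - 11 - 13 = 100 - 24 ≡ 8; y = λ·(11 - 8) - 11 ≡ 2. → (8, 2)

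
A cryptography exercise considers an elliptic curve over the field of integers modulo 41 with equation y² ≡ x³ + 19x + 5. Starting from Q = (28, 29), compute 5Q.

(20, 29)

Repeated addition: build up to 5Q.
2Q: tangent at (28, 29): λ = (3·28² + 19)/(2·29) ≡ 34/17. 17⁻¹ ≡ 29 (mod 41), so λ ≡ 34·29 ≡ 2.
  x = λ² - 28 - 28 = 4 - 56 ≡ 30; y = λ·(28 - 30) - 29 ≡ 8. → (30, 8)
3Q: (30, 8) + (28, 29). λ = (29 - 8)/(28 - 30) ≡ 21/39 mod 41. 39⁻¹ ≡ 20 (mod 41), so λ ≡ 10.
  x = λ² - 30 - 28 = 100 - 58 ≡ 1; y = λ·(30 - 1) - 8 ≡ 36. → (1, 36)
4Q: (1, 36) + (28, 29). λ = (29 - 36)/(28 - 1) ≡ 34/27 mod 41. 27⁻¹ ≡ 38 (mod 41) since 27·38 = 1026 ≡ 1, so λ ≡ 21.
  x = λ² - 1 - 28 = 441 - 29 ≡ 2; y = λ·(1 - 2) - 36 ≡ 25. → (2, 25)
5Q: (2, 25) + (28, 29). λ = (29 - 25)/(28 - 2) ≡ 4/26 mod 41. 26⁻¹ ≡ 30 (mod 41), so λ ≡ 38.
  x = λ² - 2 - 28 = 1444 - 30 ≡ 20; y = λ·(2 - 20) - 25 ≡ 29. → (20, 29)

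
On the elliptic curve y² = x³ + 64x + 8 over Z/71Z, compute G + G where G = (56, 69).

(16, 67)

tangent at (56, 69): λ = (3·56² + 64)/(2·69) ≡ 29/67. 67⁻¹ ≡ 53 (mod 71) since 67·53 = 3551 ≡ 1, so λ ≡ 29·53 ≡ 46.
  x = λ² - 56 - 56 = 2116 - 112 ≡ 16; y = λ·(56 - 16) - 69 ≡ 67. → (16, 67)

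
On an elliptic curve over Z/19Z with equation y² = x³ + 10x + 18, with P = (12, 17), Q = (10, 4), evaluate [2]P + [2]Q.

(18, 8)

First 2P:
Repeated addition: build up to 2P.
2P: tangent at (12, 17): λ = (3·12² + 10)/(2·17) ≡ 5/15. 15⁻¹ ≡ 14 (mod 19) since 15·14 = 210 ≡ 1, so λ ≡ 5·14 ≡ 13.
  x = λ² - 12 - 12 = 169 - 24 ≡ 12; y = λ·(12 - 12) - 17 ≡ 2. → (12, 2)
2P = (12, 2).
Next 2Q:
Repeated addition: build up to 2Q.
2Q: tangent at (10, 4): λ = (3·10² + 10)/(2·4) ≡ 6/8. 8⁻¹ ≡ 12 (mod 19) since 8·12 = 96 ≡ 1, so λ ≡ 6·12 ≡ 15.
  x = λ² - 10 - 10 = 225 - 20 ≡ 15; y = λ·(10 - 15) - 4 ≡ 16. → (15, 16)
2Q = (15, 16).
Finally 2P + 2Q:
(12, 2) + (15, 16). λ = (16 - 2)/(15 - 12) ≡ 14/3 mod 19. 3⁻¹ ≡ 13 (mod 19), so λ ≡ 11.
  x = λ² - 12 - 15 = 121 - 27 ≡ 18; y = λ·(12 - 18) - 2 ≡ 8. → (18, 8)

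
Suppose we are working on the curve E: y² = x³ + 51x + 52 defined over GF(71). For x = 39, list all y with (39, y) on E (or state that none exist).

x³ + 51x + 52 = 61360 ≡ 16 (mod 71).
Square roots of 16 mod 71: 4 and 67 (since 4² = 16 ≡ 16).

4, 67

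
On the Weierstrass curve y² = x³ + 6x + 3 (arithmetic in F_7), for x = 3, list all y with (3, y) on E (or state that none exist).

x³ + 6x + 3 = 48 ≡ 6 (mod 7).
6 is a non-residue mod 7; no y exists.

none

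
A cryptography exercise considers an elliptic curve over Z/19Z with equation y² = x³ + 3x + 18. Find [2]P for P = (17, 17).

tangent at (17, 17): λ = (3·17² + 3)/(2·17) ≡ 15/15. 15⁻¹ ≡ 14 (mod 19) since 15·14 = 210 ≡ 1, so λ ≡ 15·14 ≡ 1.
  x = λ² - 17 - 17 = 1 - 34 ≡ 5; y = λ·(17 - 5) - 17 ≡ 14. → (5, 14)

(5, 14)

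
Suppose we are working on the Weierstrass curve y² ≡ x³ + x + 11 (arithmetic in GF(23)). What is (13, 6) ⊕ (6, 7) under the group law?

(12, 7)

(13, 6) + (6, 7). λ = (7 - 6)/(6 - 13) ≡ 1/16 mod 23. 16⁻¹ ≡ 13 (mod 23), so λ ≡ 13.
  x = λ² - 13 - 6 = 169 - 19 ≡ 12; y = λ·(13 - 12) - 6 ≡ 7. → (12, 7)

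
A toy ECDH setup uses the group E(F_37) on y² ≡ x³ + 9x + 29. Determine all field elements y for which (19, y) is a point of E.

none

x³ + 9x + 29 = 7059 ≡ 29 (mod 37).
29 is a non-residue mod 37; no y exists.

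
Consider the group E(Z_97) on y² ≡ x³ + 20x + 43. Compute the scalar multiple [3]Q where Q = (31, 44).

Repeated addition: build up to 3Q.
2Q: tangent at (31, 44): λ = (3·31² + 20)/(2·44) ≡ 90/88. 88⁻¹ ≡ 43 (mod 97) since 88·43 = 3784 ≡ 1, so λ ≡ 90·43 ≡ 87.
  x = λ² - 31 - 31 = 7569 - 62 ≡ 38; y = λ·(31 - 38) - 44 ≡ 26. → (38, 26)
3Q: (38, 26) + (31, 44). λ = (44 - 26)/(31 - 38) ≡ 18/90 mod 97. 90⁻¹ ≡ 83 (mod 97) since 90·83 = 7470 ≡ 1, so λ ≡ 39.
  x = λ² - 38 - 31 = 1521 - 69 ≡ 94; y = λ·(38 - 94) - 26 ≡ 21. → (94, 21)

(94, 21)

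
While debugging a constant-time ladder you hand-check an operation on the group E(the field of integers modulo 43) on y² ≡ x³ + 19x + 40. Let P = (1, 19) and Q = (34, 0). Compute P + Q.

(1, 19) + (34, 0). λ = (0 - 19)/(34 - 1) ≡ 24/33 mod 43. 33⁻¹ ≡ 30 (mod 43), so λ ≡ 32.
  x = λ² - 1 - 34 = 1024 - 35 ≡ 0; y = λ·(1 - 0) - 19 ≡ 13. → (0, 13)

(0, 13)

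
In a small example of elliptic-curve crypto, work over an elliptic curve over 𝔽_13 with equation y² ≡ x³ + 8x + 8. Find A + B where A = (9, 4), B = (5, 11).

(9, 4) + (5, 11). λ = (11 - 4)/(5 - 9) ≡ 7/9 mod 13. 9⁻¹ ≡ 3 (mod 13), so λ ≡ 8.
  x = λ² - 9 - 5 = 64 - 14 ≡ 11; y = λ·(9 - 11) - 4 ≡ 6. → (11, 6)

(11, 6)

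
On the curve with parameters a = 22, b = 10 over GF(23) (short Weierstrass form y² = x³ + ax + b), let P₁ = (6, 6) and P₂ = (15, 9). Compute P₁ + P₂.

(20, 20)

(6, 6) + (15, 9). λ = (9 - 6)/(15 - 6) ≡ 3/9 mod 23. 9⁻¹ ≡ 18 (mod 23), so λ ≡ 8.
  x = λ² - 6 - 15 = 64 - 21 ≡ 20; y = λ·(6 - 20) - 6 ≡ 20. → (20, 20)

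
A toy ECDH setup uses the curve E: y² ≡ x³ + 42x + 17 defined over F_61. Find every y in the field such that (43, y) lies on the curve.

none

x³ + 42x + 17 = 81330 ≡ 17 (mod 61).
17 is a non-residue mod 61; no y exists.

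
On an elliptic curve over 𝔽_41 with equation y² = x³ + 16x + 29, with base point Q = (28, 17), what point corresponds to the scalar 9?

Repeated addition: build up to 9Q.
2Q: tangent at (28, 17): λ = (3·28² + 16)/(2·17) ≡ 31/34. 34⁻¹ ≡ 35 (mod 41) since 34·35 = 1190 ≡ 1, so λ ≡ 31·35 ≡ 19.
  x = λ² - 28 - 28 = 361 - 56 ≡ 18; y = λ·(28 - 18) - 17 ≡ 9. → (18, 9)
3Q: (18, 9) + (28, 17). λ = (17 - 9)/(28 - 18) ≡ 8/10 mod 41. 10⁻¹ ≡ 37 (mod 41), so λ ≡ 9.
  x = λ² - 18 - 28 = 81 - 46 ≡ 35; y = λ·(18 - 35) - 9 ≡ 2. → (35, 2)
4Q: (35, 2) + (28, 17). λ = (17 - 2)/(28 - 35) ≡ 15/34 mod 41. 34⁻¹ ≡ 35 (mod 41), so λ ≡ 33.
  x = λ² - 35 - 28 = 1089 - 63 ≡ 1; y = λ·(35 - 1) - 2 ≡ 13. → (1, 13)
5Q: (1, 13) + (28, 17). λ = (17 - 13)/(28 - 1) ≡ 4/27 mod 41. 27⁻¹ ≡ 38 (mod 41) since 27·38 = 1026 ≡ 1, so λ ≡ 29.
  x = λ² - 1 - 28 = 841 - 29 ≡ 33; y = λ·(1 - 33) - 13 ≡ 2. → (33, 2)
6Q: (33, 2) + (28, 17). λ = (17 - 2)/(28 - 33) ≡ 15/36 mod 41. 36⁻¹ ≡ 8 (mod 41), so λ ≡ 38.
  x = λ² - 33 - 28 = 1444 - 61 ≡ 30; y = λ·(33 - 30) - 2 ≡ 30. → (30, 30)
7Q: (30, 30) + (28, 17). λ = (17 - 30)/(28 - 30) ≡ 28/39 mod 41. 39⁻¹ ≡ 20 (mod 41), so λ ≡ 27.
  x = λ² - 30 - 28 = 729 - 58 ≡ 15; y = λ·(30 - 15) - 30 ≡ 6. → (15, 6)
8Q: (15, 6) + (28, 17). λ = (17 - 6)/(28 - 15) ≡ 11/13 mod 41. 13⁻¹ ≡ 19 (mod 41), so λ ≡ 4.
  x = λ² - 15 - 28 = 16 - 43 ≡ 14; y = λ·(15 - 14) - 6 ≡ 39. → (14, 39)
9Q: (14, 39) + (28, 17). λ = (17 - 39)/(28 - 14) ≡ 19/14 mod 41. 14⁻¹ ≡ 3 (mod 41), so λ ≡ 16.
  x = λ² - 14 - 28 = 256 - 42 ≡ 9; y = λ·(14 - 9) - 39 ≡ 0. → (9, 0)

(9, 0)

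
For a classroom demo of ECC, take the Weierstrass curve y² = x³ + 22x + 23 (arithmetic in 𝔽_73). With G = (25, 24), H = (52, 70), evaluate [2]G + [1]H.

First 2G:
Repeated addition: build up to 2G.
2G: tangent at (25, 24): λ = (3·25² + 22)/(2·24) ≡ 72/48. 48⁻¹ ≡ 35 (mod 73), so λ ≡ 72·35 ≡ 38.
  x = λ² - 25 - 25 = 1444 - 50 ≡ 7; y = λ·(25 - 7) - 24 ≡ 3. → (7, 3)
2G = (7, 3).
Finally 2G + H:
(7, 3) + (52, 70). λ = (70 - 3)/(52 - 7) ≡ 67/45 mod 73. 45⁻¹ ≡ 13 (mod 73) since 45·13 = 585 ≡ 1, so λ ≡ 68.
  x = λ² - 7 - 52 = 4624 - 59 ≡ 39; y = λ·(7 - 39) - 3 ≡ 11. → (39, 11)

(39, 11)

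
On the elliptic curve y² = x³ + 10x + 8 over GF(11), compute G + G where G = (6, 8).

tangent at (6, 8): λ = (3·6² + 10)/(2·8) ≡ 8/5. 5⁻¹ ≡ 9 (mod 11) since 5·9 = 45 ≡ 1, so λ ≡ 8·9 ≡ 6.
  x = λ² - 6 - 6 = 36 - 12 ≡ 2; y = λ·(6 - 2) - 8 ≡ 5. → (2, 5)

(2, 5)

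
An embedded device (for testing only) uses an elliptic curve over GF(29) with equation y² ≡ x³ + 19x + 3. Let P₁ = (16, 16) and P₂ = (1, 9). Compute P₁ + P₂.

(16, 16) + (1, 9). λ = (9 - 16)/(1 - 16) ≡ 22/14 mod 29. 14⁻¹ ≡ 27 (mod 29), so λ ≡ 14.
  x = λ² - 16 - 1 = 196 - 17 ≡ 5; y = λ·(16 - 5) - 16 ≡ 22. → (5, 22)

(5, 22)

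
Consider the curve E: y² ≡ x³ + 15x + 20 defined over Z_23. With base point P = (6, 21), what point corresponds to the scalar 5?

Repeated addition: build up to 5P.
2P: tangent at (6, 21): λ = (3·6² + 15)/(2·21) ≡ 8/19. 19⁻¹ ≡ 17 (mod 23) since 19·17 = 323 ≡ 1, so λ ≡ 8·17 ≡ 21.
  x = λ² - 6 - 6 = 441 - 12 ≡ 15; y = λ·(6 - 15) - 21 ≡ 20. → (15, 20)
3P: (15, 20) + (6, 21). λ = (21 - 20)/(6 - 15) ≡ 1/14 mod 23. 14⁻¹ ≡ 5 (mod 23) since 14·5 = 70 ≡ 1, so λ ≡ 5.
  x = λ² - 15 - 6 = 25 - 21 ≡ 4; y = λ·(15 - 4) - 20 ≡ 12. → (4, 12)
4P: (4, 12) + (6, 21). λ = (21 - 12)/(6 - 4) ≡ 9/2 mod 23. 2⁻¹ ≡ 12 (mod 23), so λ ≡ 16.
  x = λ² - 4 - 6 = 256 - 10 ≡ 16; y = λ·(4 - 16) - 12 ≡ 3. → (16, 3)
5P: (16, 3) + (6, 21). λ = (21 - 3)/(6 - 16) ≡ 18/13 mod 23. 13⁻¹ ≡ 16 (mod 23), so λ ≡ 12.
  x = λ² - 16 - 6 = 144 - 22 ≡ 7; y = λ·(16 - 7) - 3 ≡ 13. → (7, 13)

(7, 13)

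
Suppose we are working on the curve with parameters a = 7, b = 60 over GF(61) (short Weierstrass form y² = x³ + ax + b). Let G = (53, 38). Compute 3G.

(53, 23)

Repeated addition: build up to 3G.
2G: tangent at (53, 38): λ = (3·53² + 7)/(2·38) ≡ 16/15. 15⁻¹ ≡ 57 (mod 61), so λ ≡ 16·57 ≡ 58.
  x = λ² - 53 - 53 = 3364 - 106 ≡ 25; y = λ·(53 - 25) - 38 ≡ 0. → (25, 0)
3G: (25, 0) + (53, 38). λ = (38 - 0)/(53 - 25) ≡ 38/28 mod 61. 28⁻¹ ≡ 24 (mod 61), so λ ≡ 58.
  x = λ² - 25 - 53 = 3364 - 78 ≡ 53; y = λ·(25 - 53) - 0 ≡ 23. → (53, 23)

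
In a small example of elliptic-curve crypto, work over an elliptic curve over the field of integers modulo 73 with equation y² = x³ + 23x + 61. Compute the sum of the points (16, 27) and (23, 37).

(16, 27) + (23, 37). λ = (37 - 27)/(23 - 16) ≡ 10/7 mod 73. 7⁻¹ ≡ 21 (mod 73), so λ ≡ 64.
  x = λ² - 16 - 23 = 4096 - 39 ≡ 42; y = λ·(16 - 42) - 27 ≡ 61. → (42, 61)

(42, 61)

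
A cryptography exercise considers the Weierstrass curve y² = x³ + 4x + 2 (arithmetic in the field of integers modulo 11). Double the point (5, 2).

tangent at (5, 2): λ = (3·5² + 4)/(2·2) ≡ 2/4. 4⁻¹ ≡ 3 (mod 11), so λ ≡ 2·3 ≡ 6.
  x = λ² - 5 - 5 = 36 - 10 ≡ 4; y = λ·(5 - 4) - 2 ≡ 4. → (4, 4)

(4, 4)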